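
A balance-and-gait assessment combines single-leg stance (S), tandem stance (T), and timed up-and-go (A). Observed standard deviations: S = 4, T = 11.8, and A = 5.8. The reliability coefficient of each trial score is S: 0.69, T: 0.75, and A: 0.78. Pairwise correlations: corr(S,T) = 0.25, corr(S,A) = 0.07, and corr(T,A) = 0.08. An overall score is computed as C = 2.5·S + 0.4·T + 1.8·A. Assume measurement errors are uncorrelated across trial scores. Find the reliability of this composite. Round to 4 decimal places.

0.7817

Var(C) = 2.5²·4² + 0.4²·11.8² + 1.8²·5.8² + 2·[4·11.8·0.25 + 4.5·4·5.8·0.07 + 0.72·11.8·5.8·0.08] = 231.272 + 46.1003 = 277.372.
Because errors are independent across components, Cov(Tᵢ,Tⱼ) = Cov(Xᵢ,Xⱼ); the off-diagonal part of the true-score variance is the same as above.
True-score variance = [2.5²·4²·0.69 + 0.4²·11.8²·0.75 + 1.8²·5.8²·0.78] + 46.1003 = 170.724 + 46.1003 = 216.824.
Reliability = 216.824 / 277.372 = 0.7817.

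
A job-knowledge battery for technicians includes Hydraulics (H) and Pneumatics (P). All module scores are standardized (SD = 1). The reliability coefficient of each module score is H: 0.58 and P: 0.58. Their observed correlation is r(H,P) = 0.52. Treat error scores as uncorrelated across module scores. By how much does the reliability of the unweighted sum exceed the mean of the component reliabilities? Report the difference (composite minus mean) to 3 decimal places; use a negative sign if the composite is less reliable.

0.144

Var(sum) = 2 + 1.04 = 3.04; true-score variance = 1.16 + 1.04 = 2.2; composite reliability = 0.7237.
Mean component reliability = 0.5800.
Difference = 0.7237 − 0.5800 = 0.144.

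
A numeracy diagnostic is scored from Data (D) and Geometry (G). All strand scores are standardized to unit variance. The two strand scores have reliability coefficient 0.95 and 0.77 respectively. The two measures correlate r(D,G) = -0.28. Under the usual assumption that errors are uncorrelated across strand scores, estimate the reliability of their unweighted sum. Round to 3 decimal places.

0.806

Var(D+G) = 2 + 2·[(-0.28)] = 2 − 0.56 = 1.44.
With uncorrelated errors the cross-covariances are all true-score covariance, so they carry over unchanged; only the diagonal terms shrink to ρᵢσᵢ².
True-score variance = [0.95 + 0.77] − 0.56 = 1.72 − 0.56 = 1.16.
Reliability = 1.16 / 1.44 = 0.806.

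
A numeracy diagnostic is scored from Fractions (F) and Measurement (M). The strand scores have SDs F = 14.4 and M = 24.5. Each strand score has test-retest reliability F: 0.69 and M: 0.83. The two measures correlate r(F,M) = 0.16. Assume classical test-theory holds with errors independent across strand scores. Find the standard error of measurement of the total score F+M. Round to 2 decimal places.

Var(total) = 807.61 + 112.896 = 920.506.
True-score variance = 641.286 + 112.896 = 754.182, so reliability = 0.8193.
Error variance = 920.506 − 754.182 = 166.324; SEM = √166.324 = 12.90.

12.90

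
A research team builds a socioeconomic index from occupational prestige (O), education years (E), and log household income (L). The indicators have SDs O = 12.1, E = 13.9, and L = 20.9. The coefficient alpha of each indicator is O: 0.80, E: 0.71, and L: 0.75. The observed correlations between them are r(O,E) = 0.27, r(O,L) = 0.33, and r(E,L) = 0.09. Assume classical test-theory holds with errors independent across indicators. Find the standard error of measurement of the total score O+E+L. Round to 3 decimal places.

Var(total) = 776.43 + 310.022 = 1086.45.
True-score variance = 581.915 + 310.022 = 891.936, so reliability = 0.8210.
Error variance = 1086.45 − 891.936 = 194.515; SEM = √194.515 = 13.947.

13.947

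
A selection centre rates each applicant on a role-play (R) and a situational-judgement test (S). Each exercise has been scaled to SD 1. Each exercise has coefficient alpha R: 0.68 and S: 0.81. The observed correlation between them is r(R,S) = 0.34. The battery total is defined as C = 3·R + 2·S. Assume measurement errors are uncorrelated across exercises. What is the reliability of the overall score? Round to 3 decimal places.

0.787

Var(C) = 3² + 2² + 2·[6·0.34] = 13 + 4.08 = 17.08.
Under uncorrelated errors the observed covariances equal the true-score covariances, so only the own-variance terms attenuate.
True-score variance = [3²·0.68 + 2²·0.81] + 4.08 = 9.36 + 4.08 = 13.44.
Reliability = 13.44 / 17.08 = 0.787.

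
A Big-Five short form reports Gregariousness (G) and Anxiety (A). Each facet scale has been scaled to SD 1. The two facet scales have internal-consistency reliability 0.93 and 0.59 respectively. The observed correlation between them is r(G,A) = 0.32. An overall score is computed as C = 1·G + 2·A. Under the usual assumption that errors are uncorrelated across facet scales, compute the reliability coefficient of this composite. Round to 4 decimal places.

0.7277

Var(C) = 1 + 2² + 2·[2·0.32] = 5 + 1.28 = 6.28.
With uncorrelated errors the cross-covariances are all true-score covariance, so they carry over unchanged; only the diagonal terms shrink to ρᵢσᵢ².
True-score variance = [0.93 + 2²·0.59] + 1.28 = 3.29 + 1.28 = 4.57.
Reliability = 4.57 / 6.28 = 0.7277.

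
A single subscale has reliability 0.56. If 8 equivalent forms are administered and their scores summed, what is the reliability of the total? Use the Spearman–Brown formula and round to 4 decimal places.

ρ_k = kρ / (1 + (k−1)ρ) = 8·0.56 / (1 + 7·0.56) = 4.480 / 4.920 = 0.9106.

0.9106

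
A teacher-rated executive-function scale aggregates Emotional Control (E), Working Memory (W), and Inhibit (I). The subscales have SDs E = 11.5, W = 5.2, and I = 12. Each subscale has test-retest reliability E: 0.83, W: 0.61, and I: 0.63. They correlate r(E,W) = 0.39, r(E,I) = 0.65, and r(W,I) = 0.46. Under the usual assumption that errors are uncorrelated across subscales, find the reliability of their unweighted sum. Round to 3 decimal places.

Var(E+W+I) = 11.5² + 5.2² + 12² + 2·[11.5·5.2·0.39 + 11.5·12·0.65 + 5.2·12·0.46] = 303.29 + 283.452 = 586.742.
Under uncorrelated errors the observed covariances equal the true-score covariances, so only the own-variance terms attenuate.
True-score variance = [11.5²·0.83 + 5.2²·0.61 + 12²·0.63] + 283.452 = 216.982 + 283.452 = 500.434.
Reliability = 500.434 / 586.742 = 0.853.

0.853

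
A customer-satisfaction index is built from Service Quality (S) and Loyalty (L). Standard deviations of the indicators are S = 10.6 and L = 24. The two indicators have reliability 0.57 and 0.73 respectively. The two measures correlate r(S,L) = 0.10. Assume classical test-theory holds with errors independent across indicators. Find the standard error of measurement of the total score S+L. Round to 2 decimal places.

Var(total) = 688.36 + 50.88 = 739.24.
True-score variance = 484.525 + 50.88 = 535.405, so reliability = 0.7243.
Error variance = 739.24 − 535.405 = 203.835; SEM = √203.835 = 14.28.

14.28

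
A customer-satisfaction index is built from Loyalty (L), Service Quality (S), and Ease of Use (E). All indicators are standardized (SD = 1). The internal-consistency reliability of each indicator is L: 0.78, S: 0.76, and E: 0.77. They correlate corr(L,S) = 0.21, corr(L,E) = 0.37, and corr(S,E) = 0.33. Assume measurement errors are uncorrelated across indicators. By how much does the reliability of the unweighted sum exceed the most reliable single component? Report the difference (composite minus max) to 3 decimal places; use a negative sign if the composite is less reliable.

Var(sum) = 3 + 1.82 = 4.82; true-score variance = 2.31 + 1.82 = 4.13; composite reliability = 0.8568.
Max component reliability = 0.7800.
Difference = 0.8568 − 0.7800 = 0.077.

0.077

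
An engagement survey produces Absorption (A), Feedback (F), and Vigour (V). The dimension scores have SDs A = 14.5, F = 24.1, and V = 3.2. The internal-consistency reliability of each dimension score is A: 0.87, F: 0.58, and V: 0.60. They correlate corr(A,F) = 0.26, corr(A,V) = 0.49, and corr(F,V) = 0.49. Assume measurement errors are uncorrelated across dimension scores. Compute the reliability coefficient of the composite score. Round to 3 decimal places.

0.751

Var(A+F+V) = 14.5² + 24.1² + 3.2² + 2·[14.5·24.1·0.26 + 14.5·3.2·0.49 + 24.1·3.2·0.49] = 801.3 + 302.764 = 1104.06.
Under uncorrelated errors the observed covariances equal the true-score covariances, so only the own-variance terms attenuate.
True-score variance = [14.5²·0.87 + 24.1²·0.58 + 3.2²·0.60] + 302.764 = 525.931 + 302.764 = 828.695.
Reliability = 828.695 / 1104.06 = 0.751.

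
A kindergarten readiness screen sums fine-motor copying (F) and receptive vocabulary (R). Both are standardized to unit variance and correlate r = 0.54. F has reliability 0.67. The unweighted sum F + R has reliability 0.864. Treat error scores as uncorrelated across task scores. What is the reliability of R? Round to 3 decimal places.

0.911

Var(F+R) = 2 + 2·0.54 = 3.080.
True-score variance = ρ_F + ρ_R + 2·0.54, so 0.864 = (0.67 + ρ_R + 1.08) / 3.080.
ρ_R = 0.864·3.080 − 0.67 − 1.08 = 0.911.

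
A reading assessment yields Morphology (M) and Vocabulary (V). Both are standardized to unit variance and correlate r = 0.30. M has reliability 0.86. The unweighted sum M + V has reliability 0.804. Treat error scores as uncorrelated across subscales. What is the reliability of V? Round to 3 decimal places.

0.630

Var(M+V) = 2 + 2·0.30 = 2.600.
True-score variance = ρ_M + ρ_V + 2·0.30, so 0.804 = (0.86 + ρ_V + 0.60) / 2.600.
ρ_V = 0.804·2.600 − 0.86 − 0.60 = 0.630.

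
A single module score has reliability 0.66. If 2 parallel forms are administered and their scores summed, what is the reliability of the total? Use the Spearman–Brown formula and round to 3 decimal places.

ρ_k = kρ / (1 + (k−1)ρ) = 2·0.66 / (1 + 1·0.66) = 1.320 / 1.660 = 0.795.

0.795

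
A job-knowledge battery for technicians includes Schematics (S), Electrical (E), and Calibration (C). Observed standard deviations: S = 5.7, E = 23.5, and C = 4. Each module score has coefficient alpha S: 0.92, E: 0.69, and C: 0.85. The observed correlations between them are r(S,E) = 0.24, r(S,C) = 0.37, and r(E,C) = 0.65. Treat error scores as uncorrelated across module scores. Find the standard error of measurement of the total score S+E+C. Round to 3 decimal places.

Var(total) = 600.74 + 203.368 = 804.108.
True-score variance = 424.543 + 203.368 = 627.911, so reliability = 0.7809.
Error variance = 804.108 − 627.911 = 176.197; SEM = √176.197 = 13.274.

13.274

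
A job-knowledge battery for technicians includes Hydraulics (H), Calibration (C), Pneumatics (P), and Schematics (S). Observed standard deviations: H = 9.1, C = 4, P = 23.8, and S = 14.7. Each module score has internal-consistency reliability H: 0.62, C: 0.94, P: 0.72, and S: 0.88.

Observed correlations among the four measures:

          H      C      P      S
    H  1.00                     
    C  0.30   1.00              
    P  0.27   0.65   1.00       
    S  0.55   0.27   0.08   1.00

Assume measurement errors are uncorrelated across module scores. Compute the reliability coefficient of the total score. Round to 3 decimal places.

Var(H+C+P+S) = 9.1² + 4² + 23.8² + 14.7² + 2·[9.1·4·0.30 + 9.1·23.8·0.27 + 9.1·14.7·0.55 + 4·23.8·0.65 + 4·14.7·0.27 + 23.8·14.7·0.08] = 881.34 + 497.43 = 1378.77.
Under uncorrelated errors the observed covariances equal the true-score covariances, so only the own-variance terms attenuate.
True-score variance = [9.1²·0.62 + 4²·0.94 + 23.8²·0.72 + 14.7²·0.88] + 497.43 = 664.378 + 497.43 = 1161.81.
Reliability = 1161.81 / 1378.77 = 0.843.

0.843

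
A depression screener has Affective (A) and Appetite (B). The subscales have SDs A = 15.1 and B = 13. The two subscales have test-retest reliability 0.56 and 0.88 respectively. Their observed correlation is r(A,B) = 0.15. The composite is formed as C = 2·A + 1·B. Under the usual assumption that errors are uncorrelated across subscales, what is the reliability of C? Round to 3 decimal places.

0.648

Var(C) = 2²·15.1² + 13² + 2·[2·15.1·13·0.15] = 1081.04 + 117.78 = 1198.82.
With uncorrelated errors the cross-covariances are all true-score covariance, so they carry over unchanged; only the diagonal terms shrink to ρᵢσᵢ².
True-score variance = [2²·15.1²·0.56 + 13²·0.88] + 117.78 = 659.462 + 117.78 = 777.242.
Reliability = 777.242 / 1198.82 = 0.648.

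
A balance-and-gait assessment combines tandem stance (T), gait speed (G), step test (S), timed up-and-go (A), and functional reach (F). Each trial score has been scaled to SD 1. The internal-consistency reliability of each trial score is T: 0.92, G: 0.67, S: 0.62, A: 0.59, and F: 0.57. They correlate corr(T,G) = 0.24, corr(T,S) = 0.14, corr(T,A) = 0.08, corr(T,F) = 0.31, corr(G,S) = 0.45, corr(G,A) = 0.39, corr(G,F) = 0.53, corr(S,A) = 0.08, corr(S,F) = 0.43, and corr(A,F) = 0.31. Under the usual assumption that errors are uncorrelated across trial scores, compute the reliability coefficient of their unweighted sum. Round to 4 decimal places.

Var(T+G+S+A+F) = 5 + 2·[0.24 + 0.14 + 0.08 + 0.31 + 0.45 + 0.39 + 0.53 + 0.08 + 0.43 + 0.31] = 5 + 5.92 = 10.92.
Because errors are independent across components, Cov(Tᵢ,Tⱼ) = Cov(Xᵢ,Xⱼ); the off-diagonal part of the true-score variance is the same as above.
True-score variance = [0.92 + 0.67 + 0.62 + 0.59 + 0.57] + 5.92 = 3.37 + 5.92 = 9.29.
Reliability = 9.29 / 10.92 = 0.8507.

0.8507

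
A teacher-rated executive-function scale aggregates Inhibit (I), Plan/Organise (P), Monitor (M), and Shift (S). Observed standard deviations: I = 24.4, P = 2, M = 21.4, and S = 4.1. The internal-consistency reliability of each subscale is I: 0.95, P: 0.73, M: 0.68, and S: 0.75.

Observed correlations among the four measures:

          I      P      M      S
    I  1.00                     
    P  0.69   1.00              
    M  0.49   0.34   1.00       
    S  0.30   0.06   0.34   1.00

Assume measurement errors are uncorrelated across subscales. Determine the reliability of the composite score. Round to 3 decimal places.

Var(I+P+M+S) = 24.4² + 2² + 21.4² + 4.1² + 2·[24.4·2·0.69 + 24.4·21.4·0.49 + 24.4·4.1·0.30 + 2·21.4·0.34 + 2·4.1·0.06 + 21.4·4.1·0.34] = 1074.13 + 728.836 = 1802.97.
Under uncorrelated errors the observed covariances equal the true-score covariances, so only the own-variance terms attenuate.
True-score variance = [24.4²·0.95 + 2²·0.73 + 21.4²·0.68 + 4.1²·0.75] + 728.836 = 892.532 + 728.836 = 1621.37.
Reliability = 1621.37 / 1802.97 = 0.899.

0.899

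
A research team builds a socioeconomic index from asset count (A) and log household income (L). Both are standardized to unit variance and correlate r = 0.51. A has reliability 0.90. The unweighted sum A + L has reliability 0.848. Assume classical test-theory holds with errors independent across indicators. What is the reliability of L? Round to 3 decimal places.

Var(A+L) = 2 + 2·0.51 = 3.020.
True-score variance = ρ_A + ρ_L + 2·0.51, so 0.848 = (0.90 + ρ_L + 1.02) / 3.020.
ρ_L = 0.848·3.020 − 0.90 − 1.02 = 0.641.

0.641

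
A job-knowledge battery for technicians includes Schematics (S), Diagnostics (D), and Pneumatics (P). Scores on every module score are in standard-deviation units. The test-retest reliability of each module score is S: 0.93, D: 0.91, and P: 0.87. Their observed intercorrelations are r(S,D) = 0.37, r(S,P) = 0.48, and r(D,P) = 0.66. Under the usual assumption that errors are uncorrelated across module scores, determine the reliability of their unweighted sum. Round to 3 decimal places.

Var(S+D+P) = 3 + 2·[0.37 + 0.48 + 0.66] = 3 + 3.02 = 6.02.
Under uncorrelated errors the observed covariances equal the true-score covariances, so only the own-variance terms attenuate.
True-score variance = [0.93 + 0.91 + 0.87] + 3.02 = 2.71 + 3.02 = 5.73.
Reliability = 5.73 / 6.02 = 0.952.

0.952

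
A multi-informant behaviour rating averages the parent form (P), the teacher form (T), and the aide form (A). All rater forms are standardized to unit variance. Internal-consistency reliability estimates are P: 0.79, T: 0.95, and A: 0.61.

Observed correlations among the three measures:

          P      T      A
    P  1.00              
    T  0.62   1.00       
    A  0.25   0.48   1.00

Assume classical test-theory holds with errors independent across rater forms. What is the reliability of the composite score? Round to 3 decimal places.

0.886

Var(P+T+A) = 3 + 2·[0.62 + 0.25 + 0.48] = 3 + 2.7 = 5.7.
Because errors are independent across components, Cov(Tᵢ,Tⱼ) = Cov(Xᵢ,Xⱼ); the off-diagonal part of the true-score variance is the same as above.
True-score variance = [0.79 + 0.95 + 0.61] + 2.7 = 2.35 + 2.7 = 5.05.
Reliability = 5.05 / 5.7 = 0.886.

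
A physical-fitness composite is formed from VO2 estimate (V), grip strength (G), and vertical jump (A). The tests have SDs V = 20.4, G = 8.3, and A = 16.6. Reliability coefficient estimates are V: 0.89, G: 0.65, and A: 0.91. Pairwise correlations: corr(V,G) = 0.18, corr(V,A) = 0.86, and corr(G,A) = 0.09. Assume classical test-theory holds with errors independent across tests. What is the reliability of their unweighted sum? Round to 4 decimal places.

0.9337

Var(V+G+A) = 20.4² + 8.3² + 16.6² + 2·[20.4·8.3·0.18 + 20.4·16.6·0.86 + 8.3·16.6·0.09] = 760.61 + 668.216 = 1428.83.
Because errors are independent across components, Cov(Tᵢ,Tⱼ) = Cov(Xᵢ,Xⱼ); the off-diagonal part of the true-score variance is the same as above.
True-score variance = [20.4²·0.89 + 8.3²·0.65 + 16.6²·0.91] + 668.216 = 665.921 + 668.216 = 1334.14.
Reliability = 1334.14 / 1428.83 = 0.9337.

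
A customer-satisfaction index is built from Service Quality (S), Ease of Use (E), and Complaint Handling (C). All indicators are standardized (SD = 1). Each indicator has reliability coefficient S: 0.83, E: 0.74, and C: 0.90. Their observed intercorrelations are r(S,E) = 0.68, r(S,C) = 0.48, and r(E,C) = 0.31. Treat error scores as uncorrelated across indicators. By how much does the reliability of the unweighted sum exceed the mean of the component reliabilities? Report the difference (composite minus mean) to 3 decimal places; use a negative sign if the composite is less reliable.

Var(sum) = 3 + 2.94 = 5.94; true-score variance = 2.47 + 2.94 = 5.41; composite reliability = 0.9108.
Mean component reliability = 0.8233.
Difference = 0.9108 − 0.8233 = 0.087.

0.087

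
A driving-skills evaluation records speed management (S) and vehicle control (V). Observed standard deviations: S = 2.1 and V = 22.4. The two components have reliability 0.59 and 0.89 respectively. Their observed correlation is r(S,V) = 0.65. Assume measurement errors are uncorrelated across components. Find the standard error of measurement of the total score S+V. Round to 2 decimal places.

7.55

Var(total) = 506.17 + 61.152 = 567.322.
True-score variance = 449.168 + 61.152 = 510.32, so reliability = 0.8995.
Error variance = 567.322 − 510.32 = 57.0017; SEM = √57.0017 = 7.55.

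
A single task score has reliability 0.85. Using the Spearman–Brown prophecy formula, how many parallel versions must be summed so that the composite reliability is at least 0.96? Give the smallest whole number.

k ≥ ρ*(1−ρ₁)/(ρ₁(1−ρ*)) = 0.96·0.15 / (0.85·0.04) = 4.235.
Smallest integer k = 5.

5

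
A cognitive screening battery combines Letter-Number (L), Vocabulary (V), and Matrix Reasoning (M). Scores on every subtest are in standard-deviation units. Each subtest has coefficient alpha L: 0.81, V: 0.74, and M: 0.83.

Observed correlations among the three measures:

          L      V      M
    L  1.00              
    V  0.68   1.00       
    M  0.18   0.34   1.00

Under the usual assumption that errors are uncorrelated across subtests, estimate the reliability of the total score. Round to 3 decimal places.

0.885

Var(L+V+M) = 3 + 2·[0.68 + 0.18 + 0.34] = 3 + 2.4 = 5.4.
Under uncorrelated errors the observed covariances equal the true-score covariances, so only the own-variance terms attenuate.
True-score variance = [0.81 + 0.74 + 0.83] + 2.4 = 2.38 + 2.4 = 4.78.
Reliability = 4.78 / 5.4 = 0.885.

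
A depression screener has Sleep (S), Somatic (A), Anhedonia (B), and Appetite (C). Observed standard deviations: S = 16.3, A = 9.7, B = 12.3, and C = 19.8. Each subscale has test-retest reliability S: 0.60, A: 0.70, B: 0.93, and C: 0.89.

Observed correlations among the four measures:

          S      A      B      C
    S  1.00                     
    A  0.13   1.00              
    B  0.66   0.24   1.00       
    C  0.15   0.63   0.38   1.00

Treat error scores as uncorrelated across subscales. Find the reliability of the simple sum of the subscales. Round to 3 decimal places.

Var(S+A+B+C) = 16.3² + 9.7² + 12.3² + 19.8² + 2·[16.3·9.7·0.13 + 16.3·12.3·0.66 + 16.3·19.8·0.15 + 9.7·12.3·0.24 + 9.7·19.8·0.63 + 12.3·19.8·0.38] = 903.11 + 886.932 = 1790.04.
With uncorrelated errors the cross-covariances are all true-score covariance, so they carry over unchanged; only the diagonal terms shrink to ρᵢσᵢ².
True-score variance = [16.3²·0.60 + 9.7²·0.70 + 12.3²·0.93 + 19.8²·0.89] + 886.932 = 714.892 + 886.932 = 1601.82.
Reliability = 1601.82 / 1790.04 = 0.895.

0.895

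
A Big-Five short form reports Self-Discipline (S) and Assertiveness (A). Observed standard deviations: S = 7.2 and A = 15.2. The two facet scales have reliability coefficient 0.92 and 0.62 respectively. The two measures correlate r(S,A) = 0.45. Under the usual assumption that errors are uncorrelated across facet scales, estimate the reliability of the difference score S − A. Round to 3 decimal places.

Var(S−A) = 7.2² + 15.2² − 2·7.2·15.2·0.45 = 282.88 − 98.496 = 184.384.
Under uncorrelated errors the observed covariances equal the true-score covariances, so only the own-variance terms attenuate.
True-score variance = [7.2²·0.92 + 15.2²·0.62] − 98.496 = 190.938 − 98.496 = 92.4416.
Reliability = 92.4416 / 184.384 = 0.501.

0.501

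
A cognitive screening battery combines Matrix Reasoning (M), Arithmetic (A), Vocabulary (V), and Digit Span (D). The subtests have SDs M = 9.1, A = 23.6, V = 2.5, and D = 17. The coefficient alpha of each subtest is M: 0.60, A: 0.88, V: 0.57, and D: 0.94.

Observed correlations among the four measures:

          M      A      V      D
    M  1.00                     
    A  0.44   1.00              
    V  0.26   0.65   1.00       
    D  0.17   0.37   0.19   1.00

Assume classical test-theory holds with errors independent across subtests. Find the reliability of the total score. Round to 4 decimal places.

Var(M+A+V+D) = 9.1² + 23.6² + 2.5² + 17² + 2·[9.1·23.6·0.44 + 9.1·2.5·0.26 + 9.1·17·0.17 + 23.6·2.5·0.65 + 23.6·17·0.37 + 2.5·17·0.19] = 935.02 + 643.155 = 1578.17.
Under uncorrelated errors the observed covariances equal the true-score covariances, so only the own-variance terms attenuate.
True-score variance = [9.1²·0.60 + 23.6²·0.88 + 2.5²·0.57 + 17²·0.94] + 643.155 = 815.033 + 643.155 = 1458.19.
Reliability = 1458.19 / 1578.17 = 0.9240.

0.9240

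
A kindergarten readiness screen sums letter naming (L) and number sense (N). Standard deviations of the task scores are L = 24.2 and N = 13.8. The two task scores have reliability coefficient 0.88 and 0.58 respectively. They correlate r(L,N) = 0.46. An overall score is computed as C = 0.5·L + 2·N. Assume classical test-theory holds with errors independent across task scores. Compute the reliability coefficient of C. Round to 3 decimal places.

Var(C) = 0.5²·24.2² + 2²·13.8² + 2·[24.2·13.8·0.46] = 908.17 + 307.243 = 1215.41.
Because errors are independent across components, Cov(Tᵢ,Tⱼ) = Cov(Xᵢ,Xⱼ); the off-diagonal part of the true-score variance is the same as above.
True-score variance = [0.5²·24.2²·0.88 + 2²·13.8²·0.58] + 307.243 = 570.662 + 307.243 = 877.905.
Reliability = 877.905 / 1215.41 = 0.722.

0.722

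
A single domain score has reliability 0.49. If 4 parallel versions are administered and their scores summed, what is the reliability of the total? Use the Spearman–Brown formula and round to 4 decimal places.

ρ_k = kρ / (1 + (k−1)ρ) = 4·0.49 / (1 + 3·0.49) = 1.960 / 2.470 = 0.7935.

0.7935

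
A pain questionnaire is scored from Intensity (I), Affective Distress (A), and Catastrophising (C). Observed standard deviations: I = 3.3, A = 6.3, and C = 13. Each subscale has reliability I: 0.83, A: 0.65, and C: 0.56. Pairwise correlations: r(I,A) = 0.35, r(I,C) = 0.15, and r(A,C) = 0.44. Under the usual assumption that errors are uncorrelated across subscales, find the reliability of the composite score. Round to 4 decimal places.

Var(I+A+C) = 3.3² + 6.3² + 13² + 2·[3.3·6.3·0.35 + 3.3·13·0.15 + 6.3·13·0.44] = 219.58 + 99.495 = 319.075.
Because errors are independent across components, Cov(Tᵢ,Tⱼ) = Cov(Xᵢ,Xⱼ); the off-diagonal part of the true-score variance is the same as above.
True-score variance = [3.3²·0.83 + 6.3²·0.65 + 13²·0.56] + 99.495 = 129.477 + 99.495 = 228.972.
Reliability = 228.972 / 319.075 = 0.7176.

0.7176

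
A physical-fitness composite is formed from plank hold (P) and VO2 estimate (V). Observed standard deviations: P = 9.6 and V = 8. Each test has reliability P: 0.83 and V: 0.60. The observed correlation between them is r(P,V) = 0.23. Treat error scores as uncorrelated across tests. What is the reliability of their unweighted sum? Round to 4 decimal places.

Var(P+V) = 9.6² + 8² + 2·[9.6·8·0.23] = 156.16 + 35.328 = 191.488.
Under uncorrelated errors the observed covariances equal the true-score covariances, so only the own-variance terms attenuate.
True-score variance = [9.6²·0.83 + 8²·0.60] + 35.328 = 114.893 + 35.328 = 150.221.
Reliability = 150.221 / 191.488 = 0.7845.

0.7845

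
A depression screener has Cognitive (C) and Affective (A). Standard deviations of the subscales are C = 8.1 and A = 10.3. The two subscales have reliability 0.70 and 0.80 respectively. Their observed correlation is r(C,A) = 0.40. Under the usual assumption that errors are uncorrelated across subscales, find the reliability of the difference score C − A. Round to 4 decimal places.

Var(C−A) = 8.1² + 10.3² − 2·8.1·10.3·0.40 = 171.7 − 66.744 = 104.956.
Because errors are independent across components, Cov(Tᵢ,Tⱼ) = Cov(Xᵢ,Xⱼ); the off-diagonal part of the true-score variance is the same as above.
True-score variance = [8.1²·0.70 + 10.3²·0.80] − 66.744 = 130.799 − 66.744 = 64.055.
Reliability = 64.055 / 104.956 = 0.6103.

0.6103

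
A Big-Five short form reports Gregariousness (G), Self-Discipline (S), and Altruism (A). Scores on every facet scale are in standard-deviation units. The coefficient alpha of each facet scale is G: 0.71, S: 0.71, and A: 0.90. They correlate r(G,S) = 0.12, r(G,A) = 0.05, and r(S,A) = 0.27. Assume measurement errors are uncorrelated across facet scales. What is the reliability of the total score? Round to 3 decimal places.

Var(G+S+A) = 3 + 2·[0.12 + 0.05 + 0.27] = 3 + 0.88 = 3.88.
With uncorrelated errors the cross-covariances are all true-score covariance, so they carry over unchanged; only the diagonal terms shrink to ρᵢσᵢ².
True-score variance = [0.71 + 0.71 + 0.90] + 0.88 = 2.32 + 0.88 = 3.2.
Reliability = 3.2 / 3.88 = 0.825.

0.825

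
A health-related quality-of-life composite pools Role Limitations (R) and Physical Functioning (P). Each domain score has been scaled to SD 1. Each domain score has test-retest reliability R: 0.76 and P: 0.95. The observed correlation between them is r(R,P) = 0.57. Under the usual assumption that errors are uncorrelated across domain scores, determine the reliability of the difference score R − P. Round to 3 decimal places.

0.663

Var(R−P) = 1 + 1 − 2·0.57 = 2 − 1.14 = 0.86.
With uncorrelated errors the cross-covariances are all true-score covariance, so they carry over unchanged; only the diagonal terms shrink to ρᵢσᵢ².
True-score variance = [0.76 + 0.95] − 1.14 = 1.71 − 1.14 = 0.57.
Reliability = 0.57 / 0.86 = 0.663.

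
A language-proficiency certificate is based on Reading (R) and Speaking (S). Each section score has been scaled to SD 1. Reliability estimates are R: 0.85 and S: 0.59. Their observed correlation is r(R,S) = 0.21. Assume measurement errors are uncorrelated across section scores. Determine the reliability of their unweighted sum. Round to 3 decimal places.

Var(R+S) = 2 + 2·[0.21] = 2 + 0.42 = 2.42.
Under uncorrelated errors the observed covariances equal the true-score covariances, so only the own-variance terms attenuate.
True-score variance = [0.85 + 0.59] + 0.42 = 1.44 + 0.42 = 1.86.
Reliability = 1.86 / 2.42 = 0.769.

0.769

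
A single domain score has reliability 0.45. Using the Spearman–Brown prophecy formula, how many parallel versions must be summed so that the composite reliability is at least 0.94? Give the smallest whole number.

20

k ≥ ρ*(1−ρ₁)/(ρ₁(1−ρ*)) = 0.94·0.55 / (0.45·0.06) = 19.148.
Smallest integer k = 20.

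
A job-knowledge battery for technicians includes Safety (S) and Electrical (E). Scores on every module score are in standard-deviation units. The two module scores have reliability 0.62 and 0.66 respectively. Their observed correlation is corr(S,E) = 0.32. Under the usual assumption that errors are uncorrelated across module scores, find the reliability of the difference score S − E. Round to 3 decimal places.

Var(S−E) = 1 + 1 − 2·0.32 = 2 − 0.64 = 1.36.
Under uncorrelated errors the observed covariances equal the true-score covariances, so only the own-variance terms attenuate.
True-score variance = [0.62 + 0.66] − 0.64 = 1.28 − 0.64 = 0.64.
Reliability = 0.64 / 1.36 = 0.471.

0.471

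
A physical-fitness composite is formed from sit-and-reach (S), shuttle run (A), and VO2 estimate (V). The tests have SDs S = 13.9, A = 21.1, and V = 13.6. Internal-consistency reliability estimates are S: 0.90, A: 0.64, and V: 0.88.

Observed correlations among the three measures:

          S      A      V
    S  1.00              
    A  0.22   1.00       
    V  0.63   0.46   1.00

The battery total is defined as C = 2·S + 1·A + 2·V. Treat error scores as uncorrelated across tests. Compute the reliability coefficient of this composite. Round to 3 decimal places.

0.912

Var(C) = 2²·13.9² + 21.1² + 2²·13.6² + 2·[2·13.9·21.1·0.22 + 4·13.9·13.6·0.63 + 2·21.1·13.6·0.46] = 1957.89 + 1738.86 = 3696.75.
Under uncorrelated errors the observed covariances equal the true-score covariances, so only the own-variance terms attenuate.
True-score variance = [2²·13.9²·0.90 + 21.1²·0.64 + 2²·13.6²·0.88] + 1738.86 = 1631.55 + 1738.86 = 3370.41.
Reliability = 3370.41 / 3696.75 = 0.912.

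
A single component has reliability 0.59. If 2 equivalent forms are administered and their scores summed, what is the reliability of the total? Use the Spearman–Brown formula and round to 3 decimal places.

0.742

ρ_k = kρ / (1 + (k−1)ρ) = 2·0.59 / (1 + 1·0.59) = 1.180 / 1.590 = 0.742.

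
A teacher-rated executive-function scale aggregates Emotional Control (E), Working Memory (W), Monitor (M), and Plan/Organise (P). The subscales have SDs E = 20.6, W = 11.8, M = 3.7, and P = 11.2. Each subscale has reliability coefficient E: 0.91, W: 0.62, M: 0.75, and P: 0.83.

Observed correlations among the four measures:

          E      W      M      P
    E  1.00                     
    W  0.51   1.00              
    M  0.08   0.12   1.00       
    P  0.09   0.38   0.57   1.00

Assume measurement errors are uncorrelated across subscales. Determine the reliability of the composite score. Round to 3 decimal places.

Var(E+W+M+P) = 20.6² + 11.8² + 3.7² + 11.2² + 2·[20.6·11.8·0.51 + 20.6·3.7·0.08 + 20.6·11.2·0.09 + 11.8·3.7·0.12 + 11.8·11.2·0.38 + 3.7·11.2·0.57] = 702.73 + 459.828 = 1162.56.
With uncorrelated errors the cross-covariances are all true-score covariance, so they carry over unchanged; only the diagonal terms shrink to ρᵢσᵢ².
True-score variance = [20.6²·0.91 + 11.8²·0.62 + 3.7²·0.75 + 11.2²·0.83] + 459.828 = 586.879 + 459.828 = 1046.71.
Reliability = 1046.71 / 1162.56 = 0.900.

0.900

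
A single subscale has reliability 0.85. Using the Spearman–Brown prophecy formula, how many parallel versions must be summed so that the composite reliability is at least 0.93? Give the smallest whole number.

3

k ≥ ρ*(1−ρ₁)/(ρ₁(1−ρ*)) = 0.93·0.15 / (0.85·0.07) = 2.345.
Smallest integer k = 3.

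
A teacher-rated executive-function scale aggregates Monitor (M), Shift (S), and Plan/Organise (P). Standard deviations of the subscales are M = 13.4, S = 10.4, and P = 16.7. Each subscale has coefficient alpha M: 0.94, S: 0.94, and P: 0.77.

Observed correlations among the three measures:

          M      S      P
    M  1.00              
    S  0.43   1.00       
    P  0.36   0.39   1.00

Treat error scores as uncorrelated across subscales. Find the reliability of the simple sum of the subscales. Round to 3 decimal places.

0.917

Var(M+S+P) = 13.4² + 10.4² + 16.7² + 2·[13.4·10.4·0.43 + 13.4·16.7·0.36 + 10.4·16.7·0.39] = 566.61 + 416.442 = 983.052.
Because errors are independent across components, Cov(Tᵢ,Tⱼ) = Cov(Xᵢ,Xⱼ); the off-diagonal part of the true-score variance is the same as above.
True-score variance = [13.4²·0.94 + 10.4²·0.94 + 16.7²·0.77] + 416.442 = 485.202 + 416.442 = 901.644.
Reliability = 901.644 / 983.052 = 0.917.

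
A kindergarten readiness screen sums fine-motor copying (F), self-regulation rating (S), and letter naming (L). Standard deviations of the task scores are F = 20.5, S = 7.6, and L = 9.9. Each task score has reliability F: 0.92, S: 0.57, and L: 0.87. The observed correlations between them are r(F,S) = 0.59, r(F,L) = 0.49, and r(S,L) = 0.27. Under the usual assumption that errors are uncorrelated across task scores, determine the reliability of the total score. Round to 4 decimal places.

Var(F+S+L) = 20.5² + 7.6² + 9.9² + 2·[20.5·7.6·0.59 + 20.5·9.9·0.49 + 7.6·9.9·0.27] = 576.02 + 423.365 = 999.385.
Under uncorrelated errors the observed covariances equal the true-score covariances, so only the own-variance terms attenuate.
True-score variance = [20.5²·0.92 + 7.6²·0.57 + 9.9²·0.87] + 423.365 = 504.822 + 423.365 = 928.187.
Reliability = 928.187 / 999.385 = 0.9288.

0.9288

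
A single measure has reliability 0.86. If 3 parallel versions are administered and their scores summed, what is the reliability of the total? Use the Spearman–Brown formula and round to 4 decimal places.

ρ_k = kρ / (1 + (k−1)ρ) = 3·0.86 / (1 + 2·0.86) = 2.580 / 2.720 = 0.9485.

0.9485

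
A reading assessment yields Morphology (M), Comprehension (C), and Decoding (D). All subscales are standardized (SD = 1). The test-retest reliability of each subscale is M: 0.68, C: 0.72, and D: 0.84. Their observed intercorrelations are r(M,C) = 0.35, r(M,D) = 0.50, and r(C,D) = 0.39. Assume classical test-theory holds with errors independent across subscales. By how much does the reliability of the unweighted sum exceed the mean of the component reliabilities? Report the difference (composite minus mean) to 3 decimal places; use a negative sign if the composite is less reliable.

0.115

Var(sum) = 3 + 2.48 = 5.48; true-score variance = 2.24 + 2.48 = 4.72; composite reliability = 0.8613.
Mean component reliability = 0.7467.
Difference = 0.8613 − 0.7467 = 0.115.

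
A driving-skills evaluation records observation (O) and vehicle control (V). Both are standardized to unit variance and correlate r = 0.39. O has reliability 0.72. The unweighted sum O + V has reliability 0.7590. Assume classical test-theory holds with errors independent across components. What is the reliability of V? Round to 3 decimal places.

0.610

Var(O+V) = 2 + 2·0.39 = 2.780.
True-score variance = ρ_O + ρ_V + 2·0.39, so 0.7590 = (0.72 + ρ_V + 0.78) / 2.780.
ρ_V = 0.7590·2.780 − 0.72 − 0.78 = 0.610.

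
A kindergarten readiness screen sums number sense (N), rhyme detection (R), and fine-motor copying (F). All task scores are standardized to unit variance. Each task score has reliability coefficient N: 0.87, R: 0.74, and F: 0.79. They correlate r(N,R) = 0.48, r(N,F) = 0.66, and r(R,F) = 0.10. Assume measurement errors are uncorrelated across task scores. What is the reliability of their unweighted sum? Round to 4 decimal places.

Var(N+R+F) = 3 + 2·[0.48 + 0.66 + 0.10] = 3 + 2.48 = 5.48.
Because errors are independent across components, Cov(Tᵢ,Tⱼ) = Cov(Xᵢ,Xⱼ); the off-diagonal part of the true-score variance is the same as above.
True-score variance = [0.87 + 0.74 + 0.79] + 2.48 = 2.4 + 2.48 = 4.88.
Reliability = 4.88 / 5.48 = 0.8905.

0.8905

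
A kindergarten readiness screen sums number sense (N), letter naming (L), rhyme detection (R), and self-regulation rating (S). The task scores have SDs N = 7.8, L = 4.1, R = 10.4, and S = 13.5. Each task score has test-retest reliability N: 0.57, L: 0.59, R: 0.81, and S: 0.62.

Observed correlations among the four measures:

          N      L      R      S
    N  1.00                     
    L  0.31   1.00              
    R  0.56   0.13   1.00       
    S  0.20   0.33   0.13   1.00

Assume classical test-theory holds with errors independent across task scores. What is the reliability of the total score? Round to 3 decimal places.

Var(N+L+R+S) = 7.8² + 4.1² + 10.4² + 13.5² + 2·[7.8·4.1·0.31 + 7.8·10.4·0.56 + 7.8·13.5·0.20 + 4.1·10.4·0.13 + 4.1·13.5·0.33 + 10.4·13.5·0.13] = 368.06 + 236.923 = 604.983.
Because errors are independent across components, Cov(Tᵢ,Tⱼ) = Cov(Xᵢ,Xⱼ); the off-diagonal part of the true-score variance is the same as above.
True-score variance = [7.8²·0.57 + 4.1²·0.59 + 10.4²·0.81 + 13.5²·0.62] + 236.923 = 245.201 + 236.923 = 482.125.
Reliability = 482.125 / 604.983 = 0.797.

0.797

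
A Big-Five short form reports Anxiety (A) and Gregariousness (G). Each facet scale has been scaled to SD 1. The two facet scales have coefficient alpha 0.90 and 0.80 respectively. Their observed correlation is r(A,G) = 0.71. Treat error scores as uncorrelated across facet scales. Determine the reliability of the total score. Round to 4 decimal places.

0.9123

Var(A+G) = 2 + 2·[0.71] = 2 + 1.42 = 3.42.
With uncorrelated errors the cross-covariances are all true-score covariance, so they carry over unchanged; only the diagonal terms shrink to ρᵢσᵢ².
True-score variance = [0.90 + 0.80] + 1.42 = 1.7 + 1.42 = 3.12.
Reliability = 3.12 / 3.42 = 0.9123.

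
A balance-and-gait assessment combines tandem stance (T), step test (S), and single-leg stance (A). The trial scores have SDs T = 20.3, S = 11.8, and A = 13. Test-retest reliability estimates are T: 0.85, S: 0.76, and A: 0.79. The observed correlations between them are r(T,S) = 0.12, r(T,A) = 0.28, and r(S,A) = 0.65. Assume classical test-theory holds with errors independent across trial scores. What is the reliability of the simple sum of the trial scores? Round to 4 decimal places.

0.8838

Var(T+S+A) = 20.3² + 11.8² + 13² + 2·[20.3·11.8·0.12 + 20.3·13·0.28 + 11.8·13·0.65] = 720.33 + 404.694 = 1125.02.
Because errors are independent across components, Cov(Tᵢ,Tⱼ) = Cov(Xᵢ,Xⱼ); the off-diagonal part of the true-score variance is the same as above.
True-score variance = [20.3²·0.85 + 11.8²·0.76 + 13²·0.79] + 404.694 = 589.609 + 404.694 = 994.303.
Reliability = 994.303 / 1125.02 = 0.8838.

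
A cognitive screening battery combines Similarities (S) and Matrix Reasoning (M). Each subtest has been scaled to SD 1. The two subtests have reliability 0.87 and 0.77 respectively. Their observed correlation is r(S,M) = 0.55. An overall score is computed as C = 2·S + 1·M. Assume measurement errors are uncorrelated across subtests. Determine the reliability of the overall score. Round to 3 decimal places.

0.896

Var(C) = 2² + 1 + 2·[2·0.55] = 5 + 2.2 = 7.2.
Because errors are independent across components, Cov(Tᵢ,Tⱼ) = Cov(Xᵢ,Xⱼ); the off-diagonal part of the true-score variance is the same as above.
True-score variance = [2²·0.87 + 0.77] + 2.2 = 4.25 + 2.2 = 6.45.
Reliability = 6.45 / 7.2 = 0.896.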